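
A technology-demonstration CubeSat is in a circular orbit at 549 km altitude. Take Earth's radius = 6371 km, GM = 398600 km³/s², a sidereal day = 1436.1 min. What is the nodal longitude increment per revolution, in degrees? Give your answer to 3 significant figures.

23.9°

Semi-major axis a = 6371 + 549 = 6920 km. Period T = 2π√(a³/μ) = 2π√(6920³/398600) = 5728.9 s = 95.48 min.
During one orbit Earth rotates (5728.9 / 86166) × 360° = 23.94°.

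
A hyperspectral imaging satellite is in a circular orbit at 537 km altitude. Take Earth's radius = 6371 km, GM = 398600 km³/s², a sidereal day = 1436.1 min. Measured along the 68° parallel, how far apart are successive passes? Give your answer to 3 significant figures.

994 km

Semi-major axis a = 6371 + 537 = 6908 km. Period T = 2π√(a³/μ) = 2π√(6908³/398600) = 5714.0 s = 95.23 min.
Node shift per orbit = (5714.0/86166) × 360° = 23.87°.
Equatorial spacing = 23.87 × 111.2 km/° = 2655 km.
At 68° latitude, spacing = 2655 × cos(68°) = 994 km.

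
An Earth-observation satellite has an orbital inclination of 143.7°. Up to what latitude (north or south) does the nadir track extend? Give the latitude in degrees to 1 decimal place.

36.3°

Retrograde orbit: the ground track reaches ±(180° − i) = ±(180 − 143.7) = ±36.3°.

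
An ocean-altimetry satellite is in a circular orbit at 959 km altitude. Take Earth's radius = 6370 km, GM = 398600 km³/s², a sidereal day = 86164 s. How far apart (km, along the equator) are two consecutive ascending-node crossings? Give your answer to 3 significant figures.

2900 km

Semi-major axis a = 6370 + 959 = 7329 km. Period T = 2π√(a³/μ) = 2π√(7329³/398600) = 6244.2 s = 104.07 min.
During one orbit Earth rotates (6244.2 / 86164) × 360° = 26.09°.
At the equator that is 26.09° × (2π·6370/360) km/° = 26.09 × 111.2 = 2900 km.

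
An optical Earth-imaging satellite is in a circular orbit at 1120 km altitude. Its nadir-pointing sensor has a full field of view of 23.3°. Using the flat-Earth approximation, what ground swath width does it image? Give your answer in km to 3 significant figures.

462 km

Half-angle = 23.3°/2 = 11.65°.
Swath width ≈ 2h·tan(θ/2) = 2 × 1120 × tan(11.65°) = 461.8 km.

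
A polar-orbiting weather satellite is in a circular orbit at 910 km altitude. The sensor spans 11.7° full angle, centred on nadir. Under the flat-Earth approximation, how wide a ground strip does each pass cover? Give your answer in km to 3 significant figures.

186 km

Half-angle = 11.7°/2 = 5.85°.
Swath width ≈ 2h·tan(θ/2) = 2 × 910 × tan(5.85°) = 186.5 km.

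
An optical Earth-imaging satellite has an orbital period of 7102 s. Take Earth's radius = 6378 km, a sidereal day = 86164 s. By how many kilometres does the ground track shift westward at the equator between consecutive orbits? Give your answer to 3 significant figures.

3300 km

During one orbit Earth rotates (7102.0 / 86164) × 360° = 29.67°.
At the equator that is 29.67° × (2π·6378/360) km/° = 29.67 × 111.3 = 3303 km.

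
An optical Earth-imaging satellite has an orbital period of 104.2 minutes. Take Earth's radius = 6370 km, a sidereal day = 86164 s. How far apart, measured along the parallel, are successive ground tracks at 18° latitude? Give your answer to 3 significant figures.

T = 104.2 min = 6252.0 s.
Node shift per orbit = (6252.0/86164) × 360° = 26.12°.
Equatorial spacing = 26.12 × 111.2 km/° = 2904 km.
At 18° latitude, spacing = 2904 × cos(18°) = 2762 km.

2760 km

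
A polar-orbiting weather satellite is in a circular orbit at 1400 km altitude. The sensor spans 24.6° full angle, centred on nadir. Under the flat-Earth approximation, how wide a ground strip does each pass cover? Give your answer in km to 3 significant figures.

610 km

Half-angle = 24.6°/2 = 12.3°.
Swath width ≈ 2h·tan(θ/2) = 2 × 1400 × tan(12.3°) = 610.5 km.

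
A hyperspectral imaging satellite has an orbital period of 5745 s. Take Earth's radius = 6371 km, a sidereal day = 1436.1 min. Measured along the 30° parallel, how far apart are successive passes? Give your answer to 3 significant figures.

2310 km

Node shift per orbit = (5745.0/86166) × 360° = 24.00°.
Equatorial spacing = 24.00 × 111.2 km/° = 2669 km.
At 30° latitude, spacing = 2669 × cos(30°) = 2311 km.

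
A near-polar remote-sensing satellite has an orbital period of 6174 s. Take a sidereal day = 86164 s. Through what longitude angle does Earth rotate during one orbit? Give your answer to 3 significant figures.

25.8°

During one orbit Earth rotates (6174.0 / 86164) × 360° = 25.80°.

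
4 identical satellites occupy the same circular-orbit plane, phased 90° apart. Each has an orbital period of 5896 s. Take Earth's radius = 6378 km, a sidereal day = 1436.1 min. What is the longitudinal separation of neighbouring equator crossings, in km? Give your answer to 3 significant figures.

Single-satellite node shift = (5896.0/86166) × 360° = 24.63°.
With 4 satellites evenly phased, successive equator crossings are 24.63/4 = 6.158° apart.
That is 6.158 × 111.3 = 686 km at the equator.

686 km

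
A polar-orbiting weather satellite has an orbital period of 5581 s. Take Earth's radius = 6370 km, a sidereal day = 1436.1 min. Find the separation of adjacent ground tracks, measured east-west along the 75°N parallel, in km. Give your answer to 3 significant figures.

671 km

Node shift per orbit = (5581.0/86166) × 360° = 23.32°.
Equatorial spacing = 23.32 × 111.2 km/° = 2592 km.
At 75° latitude, spacing = 2592 × cos(75°) = 671 km.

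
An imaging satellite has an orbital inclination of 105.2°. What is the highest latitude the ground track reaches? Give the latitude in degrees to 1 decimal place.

Retrograde orbit: the ground track reaches ±(180° − i) = ±(180 − 105.2) = ±74.8°.

74.8°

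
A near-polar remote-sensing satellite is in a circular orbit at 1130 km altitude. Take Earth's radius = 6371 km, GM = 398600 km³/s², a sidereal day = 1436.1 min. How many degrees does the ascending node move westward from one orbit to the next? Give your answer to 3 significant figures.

27.0°

Semi-major axis a = 6371 + 1130 = 7501 km. Period T = 2π√(a³/μ) = 2π√(7501³/398600) = 6465.3 s = 107.76 min.
During one orbit Earth rotates (6465.3 / 86166) × 360° = 27.01°.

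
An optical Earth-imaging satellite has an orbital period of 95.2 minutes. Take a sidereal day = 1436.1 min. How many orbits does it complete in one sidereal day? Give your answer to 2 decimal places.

15.09

T = 95.2 min = 5712.0 s.
Orbits per sidereal day = 86166 / 5712.0 = 15.085.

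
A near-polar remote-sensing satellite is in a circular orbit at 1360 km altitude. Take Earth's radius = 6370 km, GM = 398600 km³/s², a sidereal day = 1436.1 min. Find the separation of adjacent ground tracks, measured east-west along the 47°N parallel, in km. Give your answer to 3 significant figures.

2140 km

Semi-major axis a = 6370 + 1360 = 7730 km. Period T = 2π√(a³/μ) = 2π√(7730³/398600) = 6763.6 s = 112.73 min.
Node shift per orbit = (6763.6/86166) × 360° = 28.26°.
Equatorial spacing = 28.26 × 111.2 km/° = 3142 km.
At 47° latitude, spacing = 3142 × cos(47°) = 2143 km.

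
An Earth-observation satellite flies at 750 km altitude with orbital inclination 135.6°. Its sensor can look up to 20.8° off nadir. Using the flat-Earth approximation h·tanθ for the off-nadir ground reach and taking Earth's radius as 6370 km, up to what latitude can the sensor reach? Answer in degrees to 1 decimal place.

47.0°

Retrograde orbit: the ground track reaches ±(180° − i) = ±(180 − 135.6) = ±44.4°.
Sensor half-swath on the ground ≈ 750·tan(20.8°) = 285 km = 2.56° of latitude.
Maximum observable latitude ≈ 44.4 + 2.56 = 47.0°.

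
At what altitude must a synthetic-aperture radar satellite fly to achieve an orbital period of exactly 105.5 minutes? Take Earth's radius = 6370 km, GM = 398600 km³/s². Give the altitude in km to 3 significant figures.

1030 km

T = 105.5 min = 6330.0 s.
From T = 2π√(a³/μ): a = (μ T²/4π²)^(1/3) = (398600 × 6330.0² / 4π²)^(1/3) = 7396 km.
Altitude h = a − R = 7396 − 6370 = 1026 km.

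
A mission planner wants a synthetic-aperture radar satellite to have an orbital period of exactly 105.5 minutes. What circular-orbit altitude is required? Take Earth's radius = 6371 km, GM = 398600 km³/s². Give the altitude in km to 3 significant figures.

T = 105.5 min = 6330.0 s.
From T = 2π√(a³/μ): a = (μ T²/4π²)^(1/3) = (398600 × 6330.0² / 4π²)^(1/3) = 7396 km.
Altitude h = a − R = 7396 − 6371 = 1025 km.

1020 km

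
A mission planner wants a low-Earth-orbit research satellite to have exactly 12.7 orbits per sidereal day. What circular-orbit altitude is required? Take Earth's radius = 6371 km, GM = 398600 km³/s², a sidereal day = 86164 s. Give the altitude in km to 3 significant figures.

Required period T = 86164 / 12.7 = 6784.6 s.
From T = 2π√(a³/μ): a = (μ T²/4π²)^(1/3) = (398600 × 6784.6² / 4π²)^(1/3) = 7746 km.
Altitude h = a − R = 7746 − 6371 = 1375 km.

1370 km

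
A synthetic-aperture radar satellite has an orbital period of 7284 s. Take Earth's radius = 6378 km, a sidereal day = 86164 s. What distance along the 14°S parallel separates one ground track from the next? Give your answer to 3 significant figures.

3290 km

Node shift per orbit = (7284.0/86164) × 360° = 30.43°.
Equatorial spacing = 30.43 × 111.3 km/° = 3388 km.
At 14° latitude, spacing = 3388 × cos(14°) = 3287 km.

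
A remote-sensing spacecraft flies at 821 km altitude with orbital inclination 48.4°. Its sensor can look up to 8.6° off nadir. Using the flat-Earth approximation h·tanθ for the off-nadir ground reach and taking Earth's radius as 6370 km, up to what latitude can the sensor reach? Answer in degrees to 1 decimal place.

For a prograde orbit the ground track reaches latitude ±i = ±48.4°.
Sensor half-swath on the ground ≈ 821·tan(8.6°) = 124 km = 1.12° of latitude.
Maximum observable latitude ≈ 48.4 + 1.12 = 49.5°.

49.5°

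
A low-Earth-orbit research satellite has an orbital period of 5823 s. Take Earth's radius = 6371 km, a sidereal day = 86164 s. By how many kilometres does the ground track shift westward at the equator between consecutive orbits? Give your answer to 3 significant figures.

2710 km

During one orbit Earth rotates (5823.0 / 86164) × 360° = 24.33°.
At the equator that is 24.33° × (2π·6371/360) km/° = 24.33 × 111.2 = 2705 km.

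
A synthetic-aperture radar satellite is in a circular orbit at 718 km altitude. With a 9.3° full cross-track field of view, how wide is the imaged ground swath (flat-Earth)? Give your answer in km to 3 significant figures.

117 km

Half-angle = 9.3°/2 = 4.65°.
Swath width ≈ 2h·tan(θ/2) = 2 × 718 × tan(4.65°) = 116.8 km.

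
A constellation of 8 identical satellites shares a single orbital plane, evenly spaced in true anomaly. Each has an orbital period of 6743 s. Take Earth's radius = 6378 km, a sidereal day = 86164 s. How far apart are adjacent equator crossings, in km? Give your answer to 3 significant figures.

392 km

Single-satellite node shift = (6743.0/86164) × 360° = 28.17°.
With 8 satellites evenly phased, successive equator crossings are 28.17/8 = 3.522° apart.
That is 3.522 × 111.3 = 392 km at the equator.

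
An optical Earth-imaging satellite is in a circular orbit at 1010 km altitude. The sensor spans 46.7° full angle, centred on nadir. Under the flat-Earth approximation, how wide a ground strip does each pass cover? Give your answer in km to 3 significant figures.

872 km

Half-angle = 46.7°/2 = 23.35°.
Swath width ≈ 2h·tan(θ/2) = 2 × 1010 × tan(23.35°) = 872.0 km.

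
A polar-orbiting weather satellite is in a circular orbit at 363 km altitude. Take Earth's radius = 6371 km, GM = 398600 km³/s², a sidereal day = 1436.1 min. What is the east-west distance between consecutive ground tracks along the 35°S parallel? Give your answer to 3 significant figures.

2090 km

Semi-major axis a = 6371 + 363 = 6734 km. Period T = 2π√(a³/μ) = 2π√(6734³/398600) = 5499.5 s = 91.66 min.
Node shift per orbit = (5499.5/86166) × 360° = 22.98°.
Equatorial spacing = 22.98 × 111.2 km/° = 2555 km.
At 35° latitude, spacing = 2555 × cos(35°) = 2093 km.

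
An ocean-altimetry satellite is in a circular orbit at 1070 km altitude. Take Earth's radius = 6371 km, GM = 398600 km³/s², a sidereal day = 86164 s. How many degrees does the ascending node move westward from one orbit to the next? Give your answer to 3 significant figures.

26.7°

Semi-major axis a = 6371 + 1070 = 7441 km. Period T = 2π√(a³/μ) = 2π√(7441³/398600) = 6387.9 s = 106.47 min.
During one orbit Earth rotates (6387.9 / 86164) × 360° = 26.69°.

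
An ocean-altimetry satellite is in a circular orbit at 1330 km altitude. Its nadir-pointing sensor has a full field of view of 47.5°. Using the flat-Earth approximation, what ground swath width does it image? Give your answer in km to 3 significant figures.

Half-angle = 47.5°/2 = 23.75°.
Swath width ≈ 2h·tan(θ/2) = 2 × 1330 × tan(23.75°) = 1170.4 km.

1170 km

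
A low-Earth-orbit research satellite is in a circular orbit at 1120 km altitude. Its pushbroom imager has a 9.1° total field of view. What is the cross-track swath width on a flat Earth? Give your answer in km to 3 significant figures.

178 km

Half-angle = 9.1°/2 = 4.55°.
Swath width ≈ 2h·tan(θ/2) = 2 × 1120 × tan(4.55°) = 178.3 km.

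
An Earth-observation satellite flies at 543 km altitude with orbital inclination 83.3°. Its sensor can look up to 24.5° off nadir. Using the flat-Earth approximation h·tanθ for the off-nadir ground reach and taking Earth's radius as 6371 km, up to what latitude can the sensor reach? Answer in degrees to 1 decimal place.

85.5°

For a prograde orbit the ground track reaches latitude ±i = ±83.3°.
Sensor half-swath on the ground ≈ 543·tan(24.5°) = 247 km = 2.23° of latitude.
Maximum observable latitude ≈ 83.3 + 2.23 = 85.5°.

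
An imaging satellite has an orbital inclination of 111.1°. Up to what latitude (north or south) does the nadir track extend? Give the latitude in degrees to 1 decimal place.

68.9°

Retrograde orbit: the ground track reaches ±(180° − i) = ±(180 − 111.1) = ±68.9°.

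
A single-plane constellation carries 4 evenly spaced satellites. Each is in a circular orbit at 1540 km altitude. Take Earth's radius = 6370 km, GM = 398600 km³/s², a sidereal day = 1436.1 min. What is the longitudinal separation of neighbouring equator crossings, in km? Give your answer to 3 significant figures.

813 km

Semi-major axis a = 6370 + 1540 = 7910 km. Period T = 2π√(a³/μ) = 2π√(7910³/398600) = 7001.3 s = 116.69 min.
Single-satellite node shift = (7001.3/86166) × 360° = 29.25°.
With 4 satellites evenly phased, successive equator crossings are 29.25/4 = 7.313° apart.
That is 7.313 × 111.2 = 813 km at the equator.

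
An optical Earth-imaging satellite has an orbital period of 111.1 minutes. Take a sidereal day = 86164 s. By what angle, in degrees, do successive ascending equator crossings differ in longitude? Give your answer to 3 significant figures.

T = 111.1 min = 6666.0 s.
During one orbit Earth rotates (6666.0 / 86164) × 360° = 27.85°.

27.9°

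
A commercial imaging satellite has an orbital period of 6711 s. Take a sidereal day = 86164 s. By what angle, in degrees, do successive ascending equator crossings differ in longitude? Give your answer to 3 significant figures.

28.0°

During one orbit Earth rotates (6711.0 / 86164) × 360° = 28.04°.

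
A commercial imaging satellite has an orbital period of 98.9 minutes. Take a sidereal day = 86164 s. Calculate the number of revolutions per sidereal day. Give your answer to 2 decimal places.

14.52

T = 98.9 min = 5934.0 s.
Orbits per sidereal day = 86164 / 5934.0 = 14.520.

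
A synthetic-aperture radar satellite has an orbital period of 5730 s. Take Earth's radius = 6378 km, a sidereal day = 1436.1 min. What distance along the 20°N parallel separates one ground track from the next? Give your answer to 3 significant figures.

Node shift per orbit = (5730.0/86166) × 360° = 23.94°.
Equatorial spacing = 23.94 × 111.3 km/° = 2665 km.
At 20° latitude, spacing = 2665 × cos(20°) = 2504 km.

2500 km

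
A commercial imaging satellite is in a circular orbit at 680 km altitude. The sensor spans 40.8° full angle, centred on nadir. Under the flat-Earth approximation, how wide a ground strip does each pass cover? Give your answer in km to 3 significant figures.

Half-angle = 40.8°/2 = 20.4°.
Swath width ≈ 2h·tan(θ/2) = 2 × 680 × tan(20.4°) = 505.8 km.

506 km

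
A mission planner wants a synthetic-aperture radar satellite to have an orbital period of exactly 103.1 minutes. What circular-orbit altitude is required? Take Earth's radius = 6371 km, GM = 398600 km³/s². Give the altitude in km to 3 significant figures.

912 km

T = 103.1 min = 6186.0 s.
From T = 2π√(a³/μ): a = (μ T²/4π²)^(1/3) = (398600 × 6186.0² / 4π²)^(1/3) = 7283 km.
Altitude h = a − R = 7283 − 6371 = 912 km.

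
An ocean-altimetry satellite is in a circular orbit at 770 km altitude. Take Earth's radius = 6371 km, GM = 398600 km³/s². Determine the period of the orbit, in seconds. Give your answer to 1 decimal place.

Semi-major axis a = 6371 + 770 = 7141 km. Period T = 2π√(a³/μ) = 2π√(7141³/398600) = 6005.5 s = 100.09 min.

6005.5 seconds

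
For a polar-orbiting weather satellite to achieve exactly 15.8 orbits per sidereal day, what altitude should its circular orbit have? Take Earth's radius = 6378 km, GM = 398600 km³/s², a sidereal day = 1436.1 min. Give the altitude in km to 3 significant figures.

318 km

Required period T = 86166 / 15.8 = 5453.5 s.
From T = 2π√(a³/μ): a = (μ T²/4π²)^(1/3) = (398600 × 5453.5² / 4π²)^(1/3) = 6696 km.
Altitude h = a − R = 6696 − 6378 = 318 km.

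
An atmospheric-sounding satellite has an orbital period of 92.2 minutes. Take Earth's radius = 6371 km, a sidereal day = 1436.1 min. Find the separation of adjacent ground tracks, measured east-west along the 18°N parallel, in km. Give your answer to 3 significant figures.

2440 km

T = 92.2 min = 5532.0 s.
Node shift per orbit = (5532.0/86166) × 360° = 23.11°.
Equatorial spacing = 23.11 × 111.2 km/° = 2570 km.
At 18° latitude, spacing = 2570 × cos(18°) = 2444 km.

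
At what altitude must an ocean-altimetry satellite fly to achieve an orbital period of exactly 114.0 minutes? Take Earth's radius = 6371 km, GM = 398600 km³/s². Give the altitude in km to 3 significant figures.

T = 114.0 min = 6840.0 s.
From T = 2π√(a³/μ): a = (μ T²/4π²)^(1/3) = (398600 × 6840.0² / 4π²)^(1/3) = 7788 km.
Altitude h = a − R = 7788 − 6371 = 1417 km.

1420 km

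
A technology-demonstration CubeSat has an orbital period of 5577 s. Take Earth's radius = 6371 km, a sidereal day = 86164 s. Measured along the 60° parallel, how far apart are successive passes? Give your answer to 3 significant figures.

Node shift per orbit = (5577.0/86164) × 360° = 23.30°.
Equatorial spacing = 23.30 × 111.2 km/° = 2591 km.
At 60° latitude, spacing = 2591 × cos(60°) = 1295 km.

1300 km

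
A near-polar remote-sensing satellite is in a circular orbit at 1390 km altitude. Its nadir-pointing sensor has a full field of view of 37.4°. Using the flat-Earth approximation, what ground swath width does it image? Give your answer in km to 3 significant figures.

Half-angle = 37.4°/2 = 18.7°.
Swath width ≈ 2h·tan(θ/2) = 2 × 1390 × tan(18.7°) = 941.0 km.

941 km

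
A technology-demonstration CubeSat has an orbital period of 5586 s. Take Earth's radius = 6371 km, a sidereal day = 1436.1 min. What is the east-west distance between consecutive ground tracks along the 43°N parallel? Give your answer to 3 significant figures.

1900 km

Node shift per orbit = (5586.0/86166) × 360° = 23.34°.
Equatorial spacing = 23.34 × 111.2 km/° = 2595 km.
At 43° latitude, spacing = 2595 × cos(43°) = 1898 km.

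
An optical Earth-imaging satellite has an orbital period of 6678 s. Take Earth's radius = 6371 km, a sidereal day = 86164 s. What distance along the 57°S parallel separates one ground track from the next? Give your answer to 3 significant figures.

1690 km

Node shift per orbit = (6678.0/86164) × 360° = 27.90°.
Equatorial spacing = 27.90 × 111.2 km/° = 3102 km.
At 57° latitude, spacing = 3102 × cos(57°) = 1690 km.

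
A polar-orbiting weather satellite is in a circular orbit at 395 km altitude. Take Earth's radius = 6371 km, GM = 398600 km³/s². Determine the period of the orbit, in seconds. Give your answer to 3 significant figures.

Semi-major axis a = 6371 + 395 = 6766 km. Period T = 2π√(a³/μ) = 2π√(6766³/398600) = 5538.7 s = 92.31 min.

5540 seconds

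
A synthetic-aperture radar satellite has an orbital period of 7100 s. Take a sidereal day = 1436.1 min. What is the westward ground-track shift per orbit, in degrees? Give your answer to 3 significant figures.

29.7°

During one orbit Earth rotates (7100.0 / 86166) × 360° = 29.66°.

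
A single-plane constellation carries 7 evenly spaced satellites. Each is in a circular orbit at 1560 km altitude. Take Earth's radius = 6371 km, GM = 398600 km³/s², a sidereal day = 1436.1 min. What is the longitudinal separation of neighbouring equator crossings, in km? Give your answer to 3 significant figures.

Semi-major axis a = 6371 + 1560 = 7931 km. Period T = 2π√(a³/μ) = 2π√(7931³/398600) = 7029.2 s = 117.15 min.
Single-satellite node shift = (7029.2/86166) × 360° = 29.37°.
With 7 satellites evenly phased, successive equator crossings are 29.37/7 = 4.195° apart.
That is 4.195 × 111.2 = 467 km at the equator.

467 km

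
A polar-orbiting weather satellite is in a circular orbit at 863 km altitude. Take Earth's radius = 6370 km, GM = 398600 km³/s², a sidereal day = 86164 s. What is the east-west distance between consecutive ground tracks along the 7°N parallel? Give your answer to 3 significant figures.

2820 km

Semi-major axis a = 6370 + 863 = 7233 km. Period T = 2π√(a³/μ) = 2π√(7233³/398600) = 6121.9 s = 102.03 min.
Node shift per orbit = (6121.9/86164) × 360° = 25.58°.
Equatorial spacing = 25.58 × 111.2 km/° = 2844 km.
At 7° latitude, spacing = 2844 × cos(7°) = 2822 km.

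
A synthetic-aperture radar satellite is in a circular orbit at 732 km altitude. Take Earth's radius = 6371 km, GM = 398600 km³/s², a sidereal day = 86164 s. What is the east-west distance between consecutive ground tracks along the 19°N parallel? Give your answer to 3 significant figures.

Semi-major axis a = 6371 + 732 = 7103 km. Period T = 2π√(a³/μ) = 2π√(7103³/398600) = 5957.6 s = 99.29 min.
Node shift per orbit = (5957.6/86164) × 360° = 24.89°.
Equatorial spacing = 24.89 × 111.2 km/° = 2768 km.
At 19° latitude, spacing = 2768 × cos(19°) = 2617 km.

2620 km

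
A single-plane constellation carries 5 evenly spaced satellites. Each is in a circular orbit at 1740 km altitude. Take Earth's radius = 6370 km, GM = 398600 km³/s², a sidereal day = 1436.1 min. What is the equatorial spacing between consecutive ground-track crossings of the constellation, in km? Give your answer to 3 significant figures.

Semi-major axis a = 6370 + 1740 = 8110 km. Period T = 2π√(a³/μ) = 2π√(8110³/398600) = 7268.5 s = 121.14 min.
Single-satellite node shift = (7268.5/86166) × 360° = 30.37°.
With 5 satellites evenly phased, successive equator crossings are 30.37/5 = 6.074° apart.
That is 6.074 × 111.2 = 675 km at the equator.

675 km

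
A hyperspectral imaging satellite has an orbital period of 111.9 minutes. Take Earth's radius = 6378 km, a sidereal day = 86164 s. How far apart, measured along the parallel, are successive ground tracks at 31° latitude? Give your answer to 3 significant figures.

T = 111.9 min = 6714.0 s.
Node shift per orbit = (6714.0/86164) × 360° = 28.05°.
Equatorial spacing = 28.05 × 111.3 km/° = 3123 km.
At 31° latitude, spacing = 3123 × cos(31°) = 2677 km.

2680 km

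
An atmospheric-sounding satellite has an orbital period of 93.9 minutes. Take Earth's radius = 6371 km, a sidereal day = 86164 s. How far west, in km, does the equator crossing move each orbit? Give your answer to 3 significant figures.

T = 93.9 min = 5634.0 s.
During one orbit Earth rotates (5634.0 / 86164) × 360° = 23.54°.
At the equator that is 23.54° × (2π·6371/360) km/° = 23.54 × 111.2 = 2617 km.

2620 km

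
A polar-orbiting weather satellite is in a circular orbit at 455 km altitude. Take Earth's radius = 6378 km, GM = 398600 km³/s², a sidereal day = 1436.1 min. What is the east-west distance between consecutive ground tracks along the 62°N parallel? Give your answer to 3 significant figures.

Semi-major axis a = 6378 + 455 = 6833 km. Period T = 2π√(a³/μ) = 2π√(6833³/398600) = 5621.2 s = 93.69 min.
Node shift per orbit = (5621.2/86166) × 360° = 23.49°.
Equatorial spacing = 23.49 × 111.3 km/° = 2614 km.
At 62° latitude, spacing = 2614 × cos(62°) = 1227 km.

1230 km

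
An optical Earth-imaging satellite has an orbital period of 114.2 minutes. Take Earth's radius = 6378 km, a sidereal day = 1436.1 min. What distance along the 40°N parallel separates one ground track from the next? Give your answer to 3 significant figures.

T = 114.2 min = 6852.0 s.
Node shift per orbit = (6852.0/86166) × 360° = 28.63°.
Equatorial spacing = 28.63 × 111.3 km/° = 3187 km.
At 40° latitude, spacing = 3187 × cos(40°) = 2441 km.

2440 km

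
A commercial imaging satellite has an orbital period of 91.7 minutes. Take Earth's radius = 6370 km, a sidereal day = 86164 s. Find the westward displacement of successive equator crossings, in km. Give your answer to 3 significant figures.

2560 km

T = 91.7 min = 5502.0 s.
During one orbit Earth rotates (5502.0 / 86164) × 360° = 22.99°.
At the equator that is 22.99° × (2π·6370/360) km/° = 22.99 × 111.2 = 2556 km.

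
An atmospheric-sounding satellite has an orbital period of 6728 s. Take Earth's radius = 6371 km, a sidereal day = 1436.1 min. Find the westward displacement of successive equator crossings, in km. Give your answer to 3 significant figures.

3130 km

During one orbit Earth rotates (6728.0 / 86166) × 360° = 28.11°.
At the equator that is 28.11° × (2π·6371/360) km/° = 28.11 × 111.2 = 3126 km.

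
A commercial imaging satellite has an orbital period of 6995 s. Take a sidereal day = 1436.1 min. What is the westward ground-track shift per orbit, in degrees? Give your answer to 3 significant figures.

During one orbit Earth rotates (6995.0 / 86166) × 360° = 29.22°.

29.2°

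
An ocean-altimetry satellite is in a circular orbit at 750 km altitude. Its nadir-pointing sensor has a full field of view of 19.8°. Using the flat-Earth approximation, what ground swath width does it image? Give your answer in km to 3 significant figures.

262 km

Half-angle = 19.8°/2 = 9.9°.
Swath width ≈ 2h·tan(θ/2) = 2 × 750 × tan(9.9°) = 261.8 km.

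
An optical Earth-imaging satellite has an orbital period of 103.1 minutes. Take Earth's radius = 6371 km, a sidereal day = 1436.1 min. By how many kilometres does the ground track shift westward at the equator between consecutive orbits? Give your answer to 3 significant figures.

T = 103.1 min = 6186.0 s.
During one orbit Earth rotates (6186.0 / 86166) × 360° = 25.84°.
At the equator that is 25.84° × (2π·6371/360) km/° = 25.84 × 111.2 = 2874 km.

2870 km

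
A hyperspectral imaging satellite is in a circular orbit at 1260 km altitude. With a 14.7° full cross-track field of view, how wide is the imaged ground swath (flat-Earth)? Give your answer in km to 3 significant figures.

Half-angle = 14.7°/2 = 7.35°.
Swath width ≈ 2h·tan(θ/2) = 2 × 1260 × tan(7.35°) = 325.1 km.

325 km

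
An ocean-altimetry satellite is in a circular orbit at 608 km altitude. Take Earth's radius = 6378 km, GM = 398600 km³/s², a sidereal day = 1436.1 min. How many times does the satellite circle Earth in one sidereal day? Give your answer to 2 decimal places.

14.83

Semi-major axis a = 6378 + 608 = 6986 km. Period T = 2π√(a³/μ) = 2π√(6986³/398600) = 5811.0 s = 96.85 min.
Orbits per sidereal day = 86166 / 5811.0 = 14.828.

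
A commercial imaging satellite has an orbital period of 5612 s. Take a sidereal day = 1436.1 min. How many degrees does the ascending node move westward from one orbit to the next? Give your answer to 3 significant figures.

During one orbit Earth rotates (5612.0 / 86166) × 360° = 23.45°.

23.4°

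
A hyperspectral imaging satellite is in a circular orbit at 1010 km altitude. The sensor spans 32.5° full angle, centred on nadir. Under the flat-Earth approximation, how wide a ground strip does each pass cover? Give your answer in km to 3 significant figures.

Half-angle = 32.5°/2 = 16.25°.
Swath width ≈ 2h·tan(θ/2) = 2 × 1010 × tan(16.25°) = 588.8 km.

589 km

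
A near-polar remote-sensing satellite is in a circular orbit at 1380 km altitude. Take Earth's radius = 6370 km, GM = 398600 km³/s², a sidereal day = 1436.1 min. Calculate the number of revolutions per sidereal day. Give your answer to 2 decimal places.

Semi-major axis a = 6370 + 1380 = 7750 km. Period T = 2π√(a³/μ) = 2π√(7750³/398600) = 6789.9 s = 113.17 min.
Orbits per sidereal day = 86166 / 6789.9 = 12.690.

12.69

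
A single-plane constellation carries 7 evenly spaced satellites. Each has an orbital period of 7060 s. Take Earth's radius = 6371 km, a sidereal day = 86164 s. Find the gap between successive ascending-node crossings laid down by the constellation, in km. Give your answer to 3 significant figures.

469 km

Single-satellite node shift = (7060.0/86164) × 360° = 29.50°.
With 7 satellites evenly phased, successive equator crossings are 29.50/7 = 4.214° apart.
That is 4.214 × 111.2 = 469 km at the equator.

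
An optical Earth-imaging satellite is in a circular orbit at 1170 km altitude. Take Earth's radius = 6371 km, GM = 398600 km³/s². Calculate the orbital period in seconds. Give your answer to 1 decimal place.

Semi-major axis a = 6371 + 1170 = 7541 km. Period T = 2π√(a³/μ) = 2π√(7541³/398600) = 6517.1 s = 108.62 min.

6517.1 seconds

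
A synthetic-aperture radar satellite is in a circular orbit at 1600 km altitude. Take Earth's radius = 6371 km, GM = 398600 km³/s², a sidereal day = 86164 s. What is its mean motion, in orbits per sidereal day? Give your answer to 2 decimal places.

Semi-major axis a = 6371 + 1600 = 7971 km. Period T = 2π√(a³/μ) = 2π√(7971³/398600) = 7082.4 s = 118.04 min.
Orbits per sidereal day = 86164 / 7082.4 = 12.166.

12.17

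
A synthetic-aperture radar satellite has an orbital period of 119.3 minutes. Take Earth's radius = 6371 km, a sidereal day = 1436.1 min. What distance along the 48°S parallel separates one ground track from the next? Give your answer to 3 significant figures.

T = 119.3 min = 7158.0 s.
Node shift per orbit = (7158.0/86166) × 360° = 29.91°.
Equatorial spacing = 29.91 × 111.2 km/° = 3325 km.
At 48° latitude, spacing = 3325 × cos(48°) = 2225 km.

2230 km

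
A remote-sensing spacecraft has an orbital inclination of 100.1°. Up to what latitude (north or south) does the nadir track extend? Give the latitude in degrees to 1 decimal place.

Retrograde orbit: the ground track reaches ±(180° − i) = ±(180 − 100.1) = ±79.9°.

79.9°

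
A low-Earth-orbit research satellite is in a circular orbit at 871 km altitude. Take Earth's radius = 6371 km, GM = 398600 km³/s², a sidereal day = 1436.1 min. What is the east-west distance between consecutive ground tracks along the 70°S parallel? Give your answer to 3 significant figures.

Semi-major axis a = 6371 + 871 = 7242 km. Period T = 2π√(a³/μ) = 2π√(7242³/398600) = 6133.4 s = 102.22 min.
Node shift per orbit = (6133.4/86166) × 360° = 25.63°.
Equatorial spacing = 25.63 × 111.2 km/° = 2849 km.
At 70° latitude, spacing = 2849 × cos(70°) = 975 km.

975 km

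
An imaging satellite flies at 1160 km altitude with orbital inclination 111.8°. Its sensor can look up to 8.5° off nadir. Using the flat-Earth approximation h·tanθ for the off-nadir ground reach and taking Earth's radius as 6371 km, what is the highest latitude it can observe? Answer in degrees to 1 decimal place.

69.8°

Retrograde orbit: the ground track reaches ±(180° − i) = ±(180 − 111.8) = ±68.2°.
Sensor half-swath on the ground ≈ 1160·tan(8.5°) = 173 km = 1.56° of latitude.
Maximum observable latitude ≈ 68.2 + 1.56 = 69.8°.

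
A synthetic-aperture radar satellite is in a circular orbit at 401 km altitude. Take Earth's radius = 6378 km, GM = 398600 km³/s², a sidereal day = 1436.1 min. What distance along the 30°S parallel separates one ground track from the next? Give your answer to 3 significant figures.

2240 km

Semi-major axis a = 6378 + 401 = 6779 km. Period T = 2π√(a³/μ) = 2π√(6779³/398600) = 5554.7 s = 92.58 min.
Node shift per orbit = (5554.7/86166) × 360° = 23.21°.
Equatorial spacing = 23.21 × 111.3 km/° = 2583 km.
At 30° latitude, spacing = 2583 × cos(30°) = 2237 km.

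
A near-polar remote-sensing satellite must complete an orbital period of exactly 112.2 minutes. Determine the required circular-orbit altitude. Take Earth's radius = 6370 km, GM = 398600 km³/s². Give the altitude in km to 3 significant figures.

1340 km

T = 112.2 min = 6732.0 s.
From T = 2π√(a³/μ): a = (μ T²/4π²)^(1/3) = (398600 × 6732.0² / 4π²)^(1/3) = 7706 km.
Altitude h = a − R = 7706 − 6370 = 1336 km.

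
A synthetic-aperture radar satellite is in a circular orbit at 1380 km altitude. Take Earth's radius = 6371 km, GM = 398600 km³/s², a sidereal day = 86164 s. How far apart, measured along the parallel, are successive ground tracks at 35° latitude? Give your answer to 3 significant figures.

2580 km

Semi-major axis a = 6371 + 1380 = 7751 km. Period T = 2π√(a³/μ) = 2π√(7751³/398600) = 6791.2 s = 113.19 min.
Node shift per orbit = (6791.2/86164) × 360° = 28.37°.
Equatorial spacing = 28.37 × 111.2 km/° = 3155 km.
At 35° latitude, spacing = 3155 × cos(35°) = 2584 km.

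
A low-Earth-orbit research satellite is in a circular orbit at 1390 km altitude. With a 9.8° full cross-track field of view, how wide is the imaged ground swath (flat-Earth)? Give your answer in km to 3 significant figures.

Half-angle = 9.8°/2 = 4.9°.
Swath width ≈ 2h·tan(θ/2) = 2 × 1390 × tan(4.9°) = 238.3 km.

238 km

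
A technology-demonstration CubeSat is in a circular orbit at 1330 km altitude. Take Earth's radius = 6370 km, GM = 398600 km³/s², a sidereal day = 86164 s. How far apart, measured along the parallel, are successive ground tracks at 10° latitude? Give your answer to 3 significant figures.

3080 km

Semi-major axis a = 6370 + 1330 = 7700 km. Period T = 2π√(a³/μ) = 2π√(7700³/398600) = 6724.3 s = 112.07 min.
Node shift per orbit = (6724.3/86164) × 360° = 28.09°.
Equatorial spacing = 28.09 × 111.2 km/° = 3123 km.
At 10° latitude, spacing = 3123 × cos(10°) = 3076 km.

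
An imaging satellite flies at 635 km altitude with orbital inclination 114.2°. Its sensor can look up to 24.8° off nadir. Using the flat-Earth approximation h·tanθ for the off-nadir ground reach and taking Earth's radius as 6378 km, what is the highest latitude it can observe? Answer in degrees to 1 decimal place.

68.4°

Retrograde orbit: the ground track reaches ±(180° − i) = ±(180 − 114.2) = ±65.8°.
Sensor half-swath on the ground ≈ 635·tan(24.8°) = 293 km = 2.64° of latitude.
Maximum observable latitude ≈ 65.8 + 2.64 = 68.4°.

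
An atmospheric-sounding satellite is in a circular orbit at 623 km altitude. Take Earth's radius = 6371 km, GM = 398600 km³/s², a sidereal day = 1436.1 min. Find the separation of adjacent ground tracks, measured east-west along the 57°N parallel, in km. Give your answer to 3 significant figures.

1470 km

Semi-major axis a = 6371 + 623 = 6994 km. Period T = 2π√(a³/μ) = 2π√(6994³/398600) = 5821.0 s = 97.02 min.
Node shift per orbit = (5821.0/86166) × 360° = 24.32°.
Equatorial spacing = 24.32 × 111.2 km/° = 2704 km.
At 57° latitude, spacing = 2704 × cos(57°) = 1473 km.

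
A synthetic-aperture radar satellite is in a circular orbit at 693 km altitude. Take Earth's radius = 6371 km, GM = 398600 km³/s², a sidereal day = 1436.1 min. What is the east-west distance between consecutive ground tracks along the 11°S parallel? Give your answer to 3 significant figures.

Semi-major axis a = 6371 + 693 = 7064 km. Period T = 2π√(a³/μ) = 2π√(7064³/398600) = 5908.6 s = 98.48 min.
Node shift per orbit = (5908.6/86166) × 360° = 24.69°.
Equatorial spacing = 24.69 × 111.2 km/° = 2745 km.
At 11° latitude, spacing = 2745 × cos(11°) = 2695 km.

2690 km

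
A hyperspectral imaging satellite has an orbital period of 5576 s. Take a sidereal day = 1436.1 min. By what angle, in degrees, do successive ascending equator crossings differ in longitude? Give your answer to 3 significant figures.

During one orbit Earth rotates (5576.0 / 86166) × 360° = 23.30°.

23.3°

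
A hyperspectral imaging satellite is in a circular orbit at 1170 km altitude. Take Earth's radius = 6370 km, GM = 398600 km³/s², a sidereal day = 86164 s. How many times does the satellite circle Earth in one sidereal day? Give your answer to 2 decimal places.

Semi-major axis a = 6370 + 1170 = 7540 km. Period T = 2π√(a³/μ) = 2π√(7540³/398600) = 6515.8 s = 108.60 min.
Orbits per sidereal day = 86164 / 6515.8 = 13.224.

13.22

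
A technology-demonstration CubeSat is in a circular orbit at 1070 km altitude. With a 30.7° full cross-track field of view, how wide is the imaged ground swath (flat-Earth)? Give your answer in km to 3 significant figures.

587 km

Half-angle = 30.7°/2 = 15.35°.
Swath width ≈ 2h·tan(θ/2) = 2 × 1070 × tan(15.35°) = 587.4 km.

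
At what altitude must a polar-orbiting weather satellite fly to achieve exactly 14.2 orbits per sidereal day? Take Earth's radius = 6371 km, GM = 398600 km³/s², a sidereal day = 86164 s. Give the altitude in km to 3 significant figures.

819 km

Required period T = 86164 / 14.2 = 6067.9 s.
From T = 2π√(a³/μ): a = (μ T²/4π²)^(1/3) = (398600 × 6067.9² / 4π²)^(1/3) = 7190 km.
Altitude h = a − R = 7190 − 6371 = 819 km.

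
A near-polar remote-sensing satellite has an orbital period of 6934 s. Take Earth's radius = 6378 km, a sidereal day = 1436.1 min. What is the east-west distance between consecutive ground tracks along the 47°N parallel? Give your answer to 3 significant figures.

2200 km

Node shift per orbit = (6934.0/86166) × 360° = 28.97°.
Equatorial spacing = 28.97 × 111.3 km/° = 3225 km.
At 47° latitude, spacing = 3225 × cos(47°) = 2199 km.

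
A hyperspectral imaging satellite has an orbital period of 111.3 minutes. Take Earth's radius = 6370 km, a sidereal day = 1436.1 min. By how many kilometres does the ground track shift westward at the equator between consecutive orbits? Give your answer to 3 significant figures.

T = 111.3 min = 6678.0 s.
During one orbit Earth rotates (6678.0 / 86166) × 360° = 27.90°.
At the equator that is 27.90° × (2π·6370/360) km/° = 27.90 × 111.2 = 3102 km.

3100 km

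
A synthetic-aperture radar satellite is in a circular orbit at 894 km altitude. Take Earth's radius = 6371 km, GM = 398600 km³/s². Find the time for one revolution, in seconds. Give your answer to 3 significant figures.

6160 seconds

Semi-major axis a = 6371 + 894 = 7265 km. Period T = 2π√(a³/μ) = 2π√(7265³/398600) = 6162.6 s = 102.71 min.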